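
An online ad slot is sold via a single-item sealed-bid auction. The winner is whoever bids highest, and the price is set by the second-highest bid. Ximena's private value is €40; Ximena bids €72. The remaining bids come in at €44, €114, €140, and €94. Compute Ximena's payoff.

Highest competing bid: €140.
Ximena's bid €72 is not the highest, so Ximena loses, pays nothing, and earns zero payoff.

Ximena's payoff: €0.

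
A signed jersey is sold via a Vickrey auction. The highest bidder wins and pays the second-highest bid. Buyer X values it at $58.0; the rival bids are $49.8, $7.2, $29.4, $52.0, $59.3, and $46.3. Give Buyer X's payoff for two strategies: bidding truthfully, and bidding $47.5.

Truthful: $0.0; alternative: $0.0.

The highest competing bid is $59.3.
Bidding truthfully at $58.0: the top bid is $59.3 (a rival), so Buyer X loses. Payoff = $0.0.
Bidding $47.5: the top bid is $59.3 (a rival), so Buyer X loses. Payoff = $0.0.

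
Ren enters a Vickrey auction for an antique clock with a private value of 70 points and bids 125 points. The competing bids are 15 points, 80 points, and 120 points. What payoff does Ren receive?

Highest competing bid: 120 points.
Ren's bid 125 points is the highest overall, so Ren wins and pays the second-highest bid, 120 points.
Payoff = value − price = 70 points − 120 points = -50 points.

-50 points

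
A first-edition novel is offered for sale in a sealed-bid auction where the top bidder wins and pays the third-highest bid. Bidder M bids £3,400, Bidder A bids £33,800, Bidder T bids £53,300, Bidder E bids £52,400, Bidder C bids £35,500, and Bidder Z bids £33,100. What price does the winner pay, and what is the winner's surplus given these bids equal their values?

Price £35,500; surplus £17,800.

Bids in descending order: Bidder T £53,300, then Bidder E £52,400, then Bidder C £35,500, then Bidder A £33,800, then Bidder Z £33,100, then Bidder M £3,400.
Bidder T is the highest bidder, so Bidder T wins.
Under the third-price rule, the price is the third-highest bid: £35,500.
Surplus = £53,300 − £35,500 = £17,800.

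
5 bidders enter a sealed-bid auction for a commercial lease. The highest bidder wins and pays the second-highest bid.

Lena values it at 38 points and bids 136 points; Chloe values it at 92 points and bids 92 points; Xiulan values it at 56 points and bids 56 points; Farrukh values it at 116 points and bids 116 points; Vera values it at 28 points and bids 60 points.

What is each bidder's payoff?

Ordered from highest: Lena 136 points > Farrukh 116 points > Chloe 92 points > Vera 60 points > Xiulan 56 points.
Lena has the top bid and wins; the price is the second-highest bid, 116 points.
Lena's payoff = 38 points − 116 points = -78 points. All other bidders lose, so their payoff is 0.

Payoffs: Lena -78 points, Chloe 0 points, Xiulan 0 points, Farrukh 0 points, Vera 0 points.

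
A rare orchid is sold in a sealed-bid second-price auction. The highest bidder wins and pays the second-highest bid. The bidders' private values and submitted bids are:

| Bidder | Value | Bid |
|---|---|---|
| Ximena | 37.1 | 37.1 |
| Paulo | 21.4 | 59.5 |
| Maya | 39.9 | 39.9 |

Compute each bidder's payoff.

Ximena 0.0, Paulo -18.5, Maya 0.0.

Ranking the bids: Paulo 59.5, then Maya 39.9, then Ximena 37.1.
Paulo has the top bid and wins; the price is the second-highest bid, 39.9.
Paulo's payoff = 21.4 − 39.9 = -18.5. All other bidders lose, so their payoff is 0.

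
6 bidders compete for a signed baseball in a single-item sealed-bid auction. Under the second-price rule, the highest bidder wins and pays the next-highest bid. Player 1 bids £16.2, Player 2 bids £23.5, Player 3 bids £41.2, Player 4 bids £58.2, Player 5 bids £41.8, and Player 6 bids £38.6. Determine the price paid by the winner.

The winner pays £41.8.

Ordered from highest: Player 4 £58.2; Player 5 £41.8; Player 3 £41.2; Player 6 £38.6; Player 2 £23.5; Player 1 £16.2.
Player 4 has the highest bid, so Player 4 wins.
The second-highest bid is £41.8, so that is what Player 4 pays.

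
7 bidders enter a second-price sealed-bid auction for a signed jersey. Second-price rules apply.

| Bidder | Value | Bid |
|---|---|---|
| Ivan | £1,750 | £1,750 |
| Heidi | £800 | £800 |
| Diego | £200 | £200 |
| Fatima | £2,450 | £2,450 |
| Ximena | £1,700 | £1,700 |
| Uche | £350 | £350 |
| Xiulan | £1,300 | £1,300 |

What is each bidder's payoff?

Ivan £0, Heidi £0, Diego £0, Fatima £700, Ximena £0, Uche £0, Xiulan £0.

Ranking the bids: Fatima £2,450, then Ivan £1,750, then Ximena £1,700, then Xiulan £1,300, then Heidi £800, then Uche £350, then Diego £200.
Fatima has the top bid and wins; the price is the second-highest bid, £1,750.
Fatima's payoff = £2,450 − £1,750 = £700. All other bidders lose, so their payoff is 0.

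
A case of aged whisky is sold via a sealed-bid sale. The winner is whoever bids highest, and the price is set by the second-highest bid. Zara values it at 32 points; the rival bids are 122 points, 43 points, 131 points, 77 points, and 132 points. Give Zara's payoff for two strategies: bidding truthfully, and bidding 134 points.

The highest competing bid is 132 points.
Bidding truthfully at 32 points: the top bid is 132 points (a rival), so Zara loses. Payoff = 0 points.
Bidding 134 points: Zara has the top bid, wins, and pays the second-highest bid 132 points. Payoff = 32 points − 132 points = -100 points.
Deviating from a truthful bid can only lose payoff in a second-price auction — never gain.

Truthful: 0 points; alternative: -100 points.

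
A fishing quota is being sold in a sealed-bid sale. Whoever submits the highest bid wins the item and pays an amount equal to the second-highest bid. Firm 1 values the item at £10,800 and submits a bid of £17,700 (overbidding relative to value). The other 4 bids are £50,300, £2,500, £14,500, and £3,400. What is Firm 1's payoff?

Payoff = £0.

Highest competing bid: £50,300.
Firm 1's bid £17,700 is not the highest, so Firm 1 loses, pays nothing, and earns zero payoff.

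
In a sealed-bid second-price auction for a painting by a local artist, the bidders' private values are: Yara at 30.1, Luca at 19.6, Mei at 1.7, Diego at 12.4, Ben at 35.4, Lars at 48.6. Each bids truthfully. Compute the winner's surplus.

Ordered from highest: Lars 48.6; Ben 35.4; Yara 30.1; Luca 19.6; Diego 12.4; Mei 1.7.
Lars wins with the top bid and pays the second-highest, 35.4.
Surplus = 48.6 − 35.4 = 13.2.

Surplus = 13.2.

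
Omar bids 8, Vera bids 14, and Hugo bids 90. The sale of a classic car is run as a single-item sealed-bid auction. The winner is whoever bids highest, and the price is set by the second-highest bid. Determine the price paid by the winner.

Ordered from highest: Hugo 90; Vera 14; Omar 8.
Hugo has the highest bid, so Hugo wins.
The second-highest bid is 14, so that is what Hugo pays.

The winner pays 14.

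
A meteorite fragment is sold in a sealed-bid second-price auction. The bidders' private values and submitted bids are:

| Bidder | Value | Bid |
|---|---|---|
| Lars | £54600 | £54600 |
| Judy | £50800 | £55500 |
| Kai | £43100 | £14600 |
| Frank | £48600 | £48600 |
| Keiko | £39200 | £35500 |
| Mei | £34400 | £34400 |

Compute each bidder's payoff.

Ranking the bids: Judy £55500; Lars £54600; Frank £48600; Keiko £35500; Mei £34400; Kai £14600.
Judy has the top bid and wins; the price is the second-highest bid, £54600.
Judy's payoff = £50800 − £54600 = -£3800. All other bidders lose, so their payoff is 0.

Lars £0, Judy -£3800, Kai £0, Frank £0, Keiko £0, Mei £0.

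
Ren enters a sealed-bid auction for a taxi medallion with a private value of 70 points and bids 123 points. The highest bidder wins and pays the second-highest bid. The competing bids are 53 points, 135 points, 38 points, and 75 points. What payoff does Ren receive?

Highest competing bid: 135 points.
Ren's bid 123 points is not the highest, so Ren loses, pays nothing, and earns zero payoff.

Payoff = 0 points.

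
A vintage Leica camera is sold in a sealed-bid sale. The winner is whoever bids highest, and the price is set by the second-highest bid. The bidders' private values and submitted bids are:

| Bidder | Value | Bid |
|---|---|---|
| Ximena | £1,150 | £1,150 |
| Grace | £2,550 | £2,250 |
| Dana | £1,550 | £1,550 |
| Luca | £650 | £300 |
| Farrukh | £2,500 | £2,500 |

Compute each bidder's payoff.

Bids in descending order: Farrukh £2,500 > Grace £2,250 > Dana £1,550 > Ximena £1,150 > Luca £300.
Farrukh has the top bid and wins; the price is the second-highest bid, £2,250.
Farrukh's payoff = £2,500 − £2,250 = £250. All other bidders lose, so their payoff is 0.

Payoffs: Ximena £0, Grace £0, Dana £0, Luca £0, Farrukh £250.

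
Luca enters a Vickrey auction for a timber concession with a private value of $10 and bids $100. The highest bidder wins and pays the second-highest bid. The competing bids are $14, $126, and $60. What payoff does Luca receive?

Highest competing bid: $126.
Luca's bid $100 is not the highest, so Luca loses, pays nothing, and earns zero payoff.

$0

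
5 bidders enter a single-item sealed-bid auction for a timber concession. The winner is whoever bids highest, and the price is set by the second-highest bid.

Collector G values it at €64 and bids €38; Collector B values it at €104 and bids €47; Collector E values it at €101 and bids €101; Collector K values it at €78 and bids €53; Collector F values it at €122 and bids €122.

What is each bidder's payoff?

Bids in descending order: Collector F €122; Collector E €101; Collector K €53; Collector B €47; Collector G €38.
Collector F has the top bid and wins; the price is the second-highest bid, €101.
Collector F's payoff = €122 − €101 = €21. All other bidders lose, so their payoff is 0.

Payoffs: Collector G €0, Collector B €0, Collector E €0, Collector K €0, Collector F €21.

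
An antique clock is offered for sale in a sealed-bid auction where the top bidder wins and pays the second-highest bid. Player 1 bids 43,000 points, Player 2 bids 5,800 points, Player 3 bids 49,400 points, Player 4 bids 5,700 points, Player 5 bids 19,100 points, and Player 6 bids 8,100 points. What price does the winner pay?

Bids in descending order: Player 3 49,400 points > Player 1 43,000 points > Player 5 19,100 points > Player 6 8,100 points > Player 2 5,800 points > Player 4 5,700 points.
Player 3 is the highest bidder, so Player 3 wins.
Under the second-price rule, the price is the second-highest bid: 43,000 points.

Price paid: 43,000 points.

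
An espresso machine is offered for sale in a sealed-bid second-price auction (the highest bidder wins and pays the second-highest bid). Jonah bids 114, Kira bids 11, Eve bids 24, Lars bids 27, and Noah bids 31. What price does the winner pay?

Ranking the bids: Jonah 114, then Noah 31, then Lars 27, then Eve 24, then Kira 11.
Jonah is the highest bidder, so Jonah wins.
Under the second-price rule, the price is the second-highest bid: 31.

31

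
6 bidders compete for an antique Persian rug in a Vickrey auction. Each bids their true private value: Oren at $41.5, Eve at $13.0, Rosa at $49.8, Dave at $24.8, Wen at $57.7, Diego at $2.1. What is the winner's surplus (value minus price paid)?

Ranking the bids: Wen $57.7, then Rosa $49.8, then Oren $41.5, then Dave $24.8, then Eve $13.0, then Diego $2.1.
Wen wins with the top bid and pays the second-highest, $49.8.
Surplus = $57.7 − $49.8 = $7.9.

Winner's surplus: $7.9.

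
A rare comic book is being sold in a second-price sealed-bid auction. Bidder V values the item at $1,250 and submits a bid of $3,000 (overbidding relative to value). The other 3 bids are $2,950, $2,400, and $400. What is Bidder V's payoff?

Highest competing bid: $2,950.
Bidder V's bid $3,000 is the highest overall, so Bidder V wins and pays the second-highest bid, $2,950.
Payoff = value − price = $1,250 − $2,950 = -$1,700.
Overbidding won the item at a price above value — truthful bidding would have avoided this loss.

Payoff = -$1,700.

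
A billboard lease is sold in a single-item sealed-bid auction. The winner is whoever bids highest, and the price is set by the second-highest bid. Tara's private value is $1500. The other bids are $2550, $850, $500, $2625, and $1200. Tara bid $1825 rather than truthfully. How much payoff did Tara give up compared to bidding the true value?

$0

The highest competing bid is $2625.
Bidding truthfully at $1500: the top bid is $2625 (a rival), so Tara loses. Payoff = $0.
Bidding $1825: the top bid is $2625 (a rival), so Tara loses. Payoff = $0.
Regret = truthful payoff − actual payoff = $0 − $0 = $0.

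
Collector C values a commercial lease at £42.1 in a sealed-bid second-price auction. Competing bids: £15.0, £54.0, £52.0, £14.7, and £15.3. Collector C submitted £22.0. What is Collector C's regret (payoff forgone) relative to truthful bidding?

The highest competing bid is £54.0.
Bidding truthfully at £42.1: the top bid is £54.0 (a rival), so Collector C loses. Payoff = £0.0.
Bidding £22.0: the top bid is £54.0 (a rival), so Collector C loses. Payoff = £0.0.
Regret = truthful payoff − actual payoff = £0.0 − £0.0 = £0.0.
The bid only affects whether you win, not the price — here both bids land on the same side of the top rival bid, so the deviation is payoff-neutral.

Regret: £0.0.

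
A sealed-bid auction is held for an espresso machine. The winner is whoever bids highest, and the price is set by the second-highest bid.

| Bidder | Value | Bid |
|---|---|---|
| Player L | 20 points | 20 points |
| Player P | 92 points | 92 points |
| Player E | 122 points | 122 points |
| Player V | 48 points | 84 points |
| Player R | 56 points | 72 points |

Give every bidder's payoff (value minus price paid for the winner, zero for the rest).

Player L 0 points, Player P 0 points, Player E 30 points, Player V 0 points, Player R 0 points.

Ranking the bids: Player E 122 points; Player P 92 points; Player V 84 points; Player R 72 points; Player L 20 points.
Player E has the top bid and wins; the price is the second-highest bid, 92 points.
Player E's payoff = 122 points − 92 points = 30 points. All other bidders lose, so their payoff is 0.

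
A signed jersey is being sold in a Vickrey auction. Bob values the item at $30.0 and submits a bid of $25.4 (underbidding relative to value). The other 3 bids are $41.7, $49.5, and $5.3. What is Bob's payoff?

Bob's payoff: $0.0.

Highest competing bid: $49.5.
Bob's bid $25.4 is not the highest, so Bob loses, pays nothing, and earns zero payoff.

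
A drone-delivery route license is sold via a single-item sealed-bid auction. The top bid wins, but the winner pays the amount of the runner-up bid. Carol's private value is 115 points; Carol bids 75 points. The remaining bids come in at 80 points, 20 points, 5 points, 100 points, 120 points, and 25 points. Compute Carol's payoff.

Highest competing bid: 120 points.
Carol's bid 75 points is not the highest, so Carol loses, pays nothing, and earns zero payoff.

Payoff = 0 points.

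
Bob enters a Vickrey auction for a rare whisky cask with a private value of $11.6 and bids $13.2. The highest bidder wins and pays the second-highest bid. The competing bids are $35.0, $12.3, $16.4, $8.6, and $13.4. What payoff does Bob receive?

Highest competing bid: $35.0.
Bob's bid $13.2 is not the highest, so Bob loses, pays nothing, and earns zero payoff.

Bob's payoff: $0.0.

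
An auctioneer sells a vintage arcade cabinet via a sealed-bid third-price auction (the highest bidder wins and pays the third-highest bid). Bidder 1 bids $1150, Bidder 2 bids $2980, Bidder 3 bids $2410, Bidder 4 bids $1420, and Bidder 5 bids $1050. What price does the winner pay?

$1420

Ranking the bids: Bidder 2 $2980, then Bidder 3 $2410, then Bidder 4 $1420, then Bidder 1 $1150, then Bidder 5 $1050.
Bidder 2 is the highest bidder, so Bidder 2 wins.
Under the third-price rule, the price is the third-highest bid: $1420.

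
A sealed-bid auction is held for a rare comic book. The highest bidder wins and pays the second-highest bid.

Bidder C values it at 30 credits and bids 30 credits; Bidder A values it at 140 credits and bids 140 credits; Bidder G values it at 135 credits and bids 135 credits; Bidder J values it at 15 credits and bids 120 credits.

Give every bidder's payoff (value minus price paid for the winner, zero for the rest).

Ordered from highest: Bidder A 140 credits > Bidder G 135 credits > Bidder J 120 credits > Bidder C 30 credits.
Bidder A has the top bid and wins; the price is the second-highest bid, 135 credits.
Bidder A's payoff = 140 credits − 135 credits = 5 credits. All other bidders lose, so their payoff is 0.

Bidder C 0 credits, Bidder A 5 credits, Bidder G 0 credits, Bidder J 0 credits.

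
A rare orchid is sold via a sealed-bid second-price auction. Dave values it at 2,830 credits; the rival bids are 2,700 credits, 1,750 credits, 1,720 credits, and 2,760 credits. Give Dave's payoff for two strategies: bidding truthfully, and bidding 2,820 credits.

Truthful: 70 credits; alternative: 70 credits.

The highest competing bid is 2,760 credits.
Bidding truthfully at 2,830 credits: Dave has the top bid, wins, and pays the second-highest bid 2,760 credits. Payoff = 2,830 credits − 2,760 credits = 70 credits.
Bidding 2,820 credits: Dave has the top bid, wins, and pays the second-highest bid 2,760 credits. Payoff = 2,830 credits − 2,760 credits = 70 credits.
The bid only affects whether you win, not the price — here both bids land on the same side of the top rival bid, so the deviation is payoff-neutral.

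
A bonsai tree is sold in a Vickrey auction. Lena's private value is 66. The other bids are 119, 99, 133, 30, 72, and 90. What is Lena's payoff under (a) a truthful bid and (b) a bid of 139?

(a) 0  (b) -67

The highest competing bid is 133.
Bidding truthfully at 66: the top bid is 133 (a rival), so Lena loses. Payoff = 0.
Bidding 139: Lena has the top bid, wins, and pays the second-highest bid 133. Payoff = 66 − 133 = -67.
Deviating from a truthful bid can only lose payoff in a second-price auction — never gain.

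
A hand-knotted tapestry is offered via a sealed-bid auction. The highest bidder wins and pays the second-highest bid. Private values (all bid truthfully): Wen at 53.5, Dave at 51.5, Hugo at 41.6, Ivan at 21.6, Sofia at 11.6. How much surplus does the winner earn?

Bids in descending order: Wen 53.5, then Dave 51.5, then Hugo 41.6, then Ivan 21.6, then Sofia 11.6.
Wen wins with the top bid and pays the second-highest, 51.5.
Surplus = 53.5 − 51.5 = 2.0.

Surplus = 2.0.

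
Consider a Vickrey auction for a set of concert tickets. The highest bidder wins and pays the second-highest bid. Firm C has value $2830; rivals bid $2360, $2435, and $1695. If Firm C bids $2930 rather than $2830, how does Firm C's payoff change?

The highest competing bid is $2435.
Bidding truthfully at $2830: Firm C has the top bid, wins, and pays the second-highest bid $2435. Payoff = $2830 − $2435 = $395.
Bidding $2930: Firm C has the top bid, wins, and pays the second-highest bid $2435. Payoff = $2830 − $2435 = $395.
Change = $395 − $395 = $0.
The bid only affects whether you win, not the price — here both bids land on the same side of the top rival bid, so the deviation is payoff-neutral.

$0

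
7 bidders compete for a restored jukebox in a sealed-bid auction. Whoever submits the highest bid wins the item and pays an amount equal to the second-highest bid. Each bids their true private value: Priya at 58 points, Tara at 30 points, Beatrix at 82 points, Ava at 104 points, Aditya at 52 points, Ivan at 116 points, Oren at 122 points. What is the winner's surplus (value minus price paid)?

Surplus = 6 points.

Sorted high to low: Oren 122 points, then Ivan 116 points, then Ava 104 points, then Beatrix 82 points, then Priya 58 points, then Aditya 52 points, then Tara 30 points.
Oren wins with the top bid and pays the second-highest, 116 points.
Surplus = 122 points − 116 points = 6 points.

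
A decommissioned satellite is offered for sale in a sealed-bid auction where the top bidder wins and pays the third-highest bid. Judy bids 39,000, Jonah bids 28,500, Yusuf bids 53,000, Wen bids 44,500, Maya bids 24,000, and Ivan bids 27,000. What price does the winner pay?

Bids in descending order: Yusuf 53,000; Wen 44,500; Judy 39,000; Jonah 28,500; Ivan 27,000; Maya 24,000.
Yusuf is the highest bidder, so Yusuf wins.
Under the third-price rule, the price is the third-highest bid: 39,000.

Price paid: 39,000.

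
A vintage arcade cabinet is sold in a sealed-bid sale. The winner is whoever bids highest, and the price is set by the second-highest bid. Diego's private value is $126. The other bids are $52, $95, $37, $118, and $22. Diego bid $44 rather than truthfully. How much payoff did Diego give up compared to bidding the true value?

Payoff forgone: $8.

The highest competing bid is $118.
Bidding truthfully at $126: Diego has the top bid, wins, and pays the second-highest bid $118. Payoff = $126 − $118 = $8.
Bidding $44: the top bid is $118 (a rival), so Diego loses. Payoff = $0.
Regret = truthful payoff − actual payoff = $8 − $0 = $8.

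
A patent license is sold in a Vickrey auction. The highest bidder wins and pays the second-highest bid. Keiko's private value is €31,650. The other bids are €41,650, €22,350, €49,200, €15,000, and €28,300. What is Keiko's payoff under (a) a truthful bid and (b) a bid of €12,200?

The highest competing bid is €49,200.
Bidding truthfully at €31,650: the top bid is €49,200 (a rival), so Keiko loses. Payoff = €0.
Bidding €12,200: the top bid is €49,200 (a rival), so Keiko loses. Payoff = €0.

(a) €0  (b) €0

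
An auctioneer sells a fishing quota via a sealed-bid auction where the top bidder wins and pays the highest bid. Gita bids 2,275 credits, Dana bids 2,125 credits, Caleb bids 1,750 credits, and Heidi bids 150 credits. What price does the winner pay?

Ranking the bids: Gita 2,275 credits > Dana 2,125 credits > Caleb 1,750 credits > Heidi 150 credits.
Gita is the highest bidder, so Gita wins.
Under the first-price rule, the price is the highest bid: 2,275 credits.

The winner pays 2,275 credits.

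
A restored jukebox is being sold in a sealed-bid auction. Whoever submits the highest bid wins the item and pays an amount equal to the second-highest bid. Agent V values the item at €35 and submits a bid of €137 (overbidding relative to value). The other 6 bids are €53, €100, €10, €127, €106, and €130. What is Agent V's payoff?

Payoff = -€95.

Highest competing bid: €130.
Agent V's bid €137 is the highest overall, so Agent V wins and pays the second-highest bid, €130.
Payoff = value − price = €35 − €130 = -€95.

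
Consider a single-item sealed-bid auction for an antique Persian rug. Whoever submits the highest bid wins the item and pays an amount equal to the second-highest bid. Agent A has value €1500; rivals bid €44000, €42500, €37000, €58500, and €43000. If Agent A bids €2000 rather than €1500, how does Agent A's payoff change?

The highest competing bid is €58500.
Bidding truthfully at €1500: the top bid is €58500 (a rival), so Agent A loses. Payoff = €0.
Bidding €2000: the top bid is €58500 (a rival), so Agent A loses. Payoff = €0.
Change = €0 − €0 = €0.
The bid only affects whether you win, not the price — here both bids land on the same side of the top rival bid, so the deviation is payoff-neutral.

€0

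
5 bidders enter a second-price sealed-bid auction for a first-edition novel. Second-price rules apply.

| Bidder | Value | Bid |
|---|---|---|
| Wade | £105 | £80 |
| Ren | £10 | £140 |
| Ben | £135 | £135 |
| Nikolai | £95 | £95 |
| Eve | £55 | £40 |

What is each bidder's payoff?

Wade £0, Ren -£125, Ben £0, Nikolai £0, Eve £0.

Ordered from highest: Ren £140 > Ben £135 > Nikolai £95 > Wade £80 > Eve £40.
Ren has the top bid and wins; the price is the second-highest bid, £135.
Ren's payoff = £10 − £135 = -£125. All other bidders lose, so their payoff is 0.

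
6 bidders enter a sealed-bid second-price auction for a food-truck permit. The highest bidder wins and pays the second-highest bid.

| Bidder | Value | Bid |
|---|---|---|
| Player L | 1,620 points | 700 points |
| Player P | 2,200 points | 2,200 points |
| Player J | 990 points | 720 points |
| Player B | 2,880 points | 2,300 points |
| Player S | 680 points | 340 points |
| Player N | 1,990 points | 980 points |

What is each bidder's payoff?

Sorted high to low: Player B 2,300 points > Player P 2,200 points > Player N 980 points > Player J 720 points > Player L 700 points > Player S 340 points.
Player B has the top bid and wins; the price is the second-highest bid, 2,200 points.
Player B's payoff = 2,880 points − 2,200 points = 680 points. All other bidders lose, so their payoff is 0.

Payoffs: Player L 0 points, Player P 0 points, Player J 0 points, Player B 680 points, Player S 0 points, Player N 0 points.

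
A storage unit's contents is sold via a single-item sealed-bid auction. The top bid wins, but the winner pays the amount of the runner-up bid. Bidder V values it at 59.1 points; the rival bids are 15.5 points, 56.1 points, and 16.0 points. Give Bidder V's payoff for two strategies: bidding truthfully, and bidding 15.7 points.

Truthful: 3.0 points; alternative: 0.0 points.

The highest competing bid is 56.1 points.
Bidding truthfully at 59.1 points: Bidder V has the top bid, wins, and pays the second-highest bid 56.1 points. Payoff = 59.1 points − 56.1 points = 3.0 points.
Bidding 15.7 points: the top bid is 56.1 points (a rival), so Bidder V loses. Payoff = 0.0 points.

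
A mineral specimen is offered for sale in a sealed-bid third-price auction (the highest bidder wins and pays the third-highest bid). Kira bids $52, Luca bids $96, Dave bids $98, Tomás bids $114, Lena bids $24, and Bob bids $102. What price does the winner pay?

Bids in descending order: Tomás $114, then Bob $102, then Dave $98, then Luca $96, then Kira $52, then Lena $24.
Tomás is the highest bidder, so Tomás wins.
Under the third-price rule, the price is the third-highest bid: $98.

Price paid: $98.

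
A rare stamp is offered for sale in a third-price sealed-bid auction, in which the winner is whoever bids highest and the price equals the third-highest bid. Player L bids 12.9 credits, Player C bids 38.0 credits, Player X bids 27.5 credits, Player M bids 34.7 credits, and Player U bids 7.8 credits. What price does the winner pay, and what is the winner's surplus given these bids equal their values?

The winner pays 27.5 credits for a surplus of 10.5 credits.

Sorted high to low: Player C 38.0 credits, then Player M 34.7 credits, then Player X 27.5 credits, then Player L 12.9 credits, then Player U 7.8 credits.
Player C is the highest bidder, so Player C wins.
Under the third-price rule, the price is the third-highest bid: 27.5 credits.
Surplus = 38.0 credits − 27.5 credits = 10.5 credits.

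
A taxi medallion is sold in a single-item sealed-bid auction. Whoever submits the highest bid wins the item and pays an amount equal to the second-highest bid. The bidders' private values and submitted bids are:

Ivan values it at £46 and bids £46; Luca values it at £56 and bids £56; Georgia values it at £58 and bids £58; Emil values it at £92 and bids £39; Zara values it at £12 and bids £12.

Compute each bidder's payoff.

Ivan £0, Luca £0, Georgia £2, Emil £0, Zara £0.

Bids in descending order: Georgia £58 > Luca £56 > Ivan £46 > Emil £39 > Zara £12.
Georgia has the top bid and wins; the price is the second-highest bid, £56.
Georgia's payoff = £58 − £56 = £2. All other bidders lose, so their payoff is 0.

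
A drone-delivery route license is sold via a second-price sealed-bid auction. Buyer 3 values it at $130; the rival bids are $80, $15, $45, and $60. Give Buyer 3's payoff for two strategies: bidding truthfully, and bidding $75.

Truthful: $50; alternative: $0.

The highest competing bid is $80.
Bidding truthfully at $130: Buyer 3 has the top bid, wins, and pays the second-highest bid $80. Payoff = $130 − $80 = $50.
Bidding $75: the top bid is $80 (a rival), so Buyer 3 loses. Payoff = $0.
Deviating from a truthful bid can only lose payoff in a second-price auction — never gain.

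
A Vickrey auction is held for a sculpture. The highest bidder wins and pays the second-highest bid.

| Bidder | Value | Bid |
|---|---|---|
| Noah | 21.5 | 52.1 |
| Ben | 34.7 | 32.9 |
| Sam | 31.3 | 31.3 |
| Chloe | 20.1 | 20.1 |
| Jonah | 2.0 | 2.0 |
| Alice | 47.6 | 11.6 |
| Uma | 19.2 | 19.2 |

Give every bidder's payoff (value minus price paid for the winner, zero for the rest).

Ranking the bids: Noah 52.1; Ben 32.9; Sam 31.3; Chloe 20.1; Uma 19.2; Alice 11.6; Jonah 2.0.
Noah has the top bid and wins; the price is the second-highest bid, 32.9.
Noah's payoff = 21.5 − 32.9 = -11.4. All other bidders lose, so their payoff is 0.

Payoffs: Noah -11.4, Ben 0.0, Sam 0.0, Chloe 0.0, Jonah 0.0, Alice 0.0, Uma 0.0.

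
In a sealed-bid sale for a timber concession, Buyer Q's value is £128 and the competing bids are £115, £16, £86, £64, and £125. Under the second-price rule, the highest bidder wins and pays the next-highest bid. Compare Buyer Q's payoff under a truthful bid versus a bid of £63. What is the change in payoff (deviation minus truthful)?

Change in payoff: -£3.

The highest competing bid is £125.
Bidding truthfully at £128: Buyer Q has the top bid, wins, and pays the second-highest bid £125. Payoff = £128 − £125 = £3.
Bidding £63: the top bid is £125 (a rival), so Buyer Q loses. Payoff = £0.
Change = £0 − £3 = -£3.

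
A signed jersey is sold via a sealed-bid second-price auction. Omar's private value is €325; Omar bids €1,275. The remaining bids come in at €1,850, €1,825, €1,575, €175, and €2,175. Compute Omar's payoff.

Highest competing bid: €2,175.
Omar's bid €1,275 is not the highest, so Omar loses, pays nothing, and earns zero payoff.

Payoff = €0.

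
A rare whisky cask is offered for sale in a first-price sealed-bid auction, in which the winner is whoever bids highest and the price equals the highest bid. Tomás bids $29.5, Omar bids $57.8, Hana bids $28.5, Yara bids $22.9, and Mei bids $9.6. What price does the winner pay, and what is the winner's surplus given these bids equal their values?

Sorted high to low: Omar $57.8 > Tomás $29.5 > Hana $28.5 > Yara $22.9 > Mei $9.6.
Omar is the highest bidder, so Omar wins.
Under the first-price rule, the price is the highest bid: $57.8.
Surplus = $57.8 − $57.8 = $0.0.

The winner pays $57.8 for a surplus of $0.0.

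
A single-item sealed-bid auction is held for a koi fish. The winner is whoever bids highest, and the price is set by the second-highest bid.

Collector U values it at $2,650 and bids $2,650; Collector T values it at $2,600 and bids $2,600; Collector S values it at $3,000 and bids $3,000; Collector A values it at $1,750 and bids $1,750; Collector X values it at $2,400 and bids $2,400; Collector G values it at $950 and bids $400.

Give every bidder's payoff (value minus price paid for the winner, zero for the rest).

Ordered from highest: Collector S $3,000 > Collector U $2,650 > Collector T $2,600 > Collector X $2,400 > Collector A $1,750 > Collector G $400.
Collector S has the top bid and wins; the price is the second-highest bid, $2,650.
Collector S's payoff = $3,000 − $2,650 = $350. All other bidders lose, so their payoff is 0.

Collector U $0, Collector T $0, Collector S $350, Collector A $0, Collector X $0, Collector G $0.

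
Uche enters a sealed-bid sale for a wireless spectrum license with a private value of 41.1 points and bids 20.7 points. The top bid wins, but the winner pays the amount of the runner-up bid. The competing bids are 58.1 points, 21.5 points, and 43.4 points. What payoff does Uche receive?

Highest competing bid: 58.1 points.
Uche's bid 20.7 points is not the highest, so Uche loses, pays nothing, and earns zero payoff.

Payoff = 0.0 points.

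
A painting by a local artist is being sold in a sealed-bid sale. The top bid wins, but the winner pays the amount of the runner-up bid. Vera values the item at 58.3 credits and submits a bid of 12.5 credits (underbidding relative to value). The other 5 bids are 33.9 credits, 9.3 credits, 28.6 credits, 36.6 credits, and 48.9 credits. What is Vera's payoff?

Payoff = 0.0 credits.

Highest competing bid: 48.9 credits.
Vera's bid 12.5 credits is not the highest, so Vera loses, pays nothing, and earns zero payoff.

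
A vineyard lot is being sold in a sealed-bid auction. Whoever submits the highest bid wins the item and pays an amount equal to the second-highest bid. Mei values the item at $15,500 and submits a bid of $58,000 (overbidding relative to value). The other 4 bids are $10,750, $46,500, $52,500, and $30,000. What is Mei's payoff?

Payoff = -$37,000.

Highest competing bid: $52,500.
Mei's bid $58,000 is the highest overall, so Mei wins and pays the second-highest bid, $52,500.
Payoff = value − price = $15,500 − $52,500 = -$37,000.
Overbidding won the item at a price above value — truthful bidding would have avoided this loss.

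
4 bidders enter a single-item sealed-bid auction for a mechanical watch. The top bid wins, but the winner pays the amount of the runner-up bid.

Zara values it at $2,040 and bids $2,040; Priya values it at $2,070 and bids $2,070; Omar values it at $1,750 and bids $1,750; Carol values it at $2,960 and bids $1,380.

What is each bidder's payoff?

Ordered from highest: Priya $2,070 > Zara $2,040 > Omar $1,750 > Carol $1,380.
Priya has the top bid and wins; the price is the second-highest bid, $2,040.
Priya's payoff = $2,070 − $2,040 = $30. All other bidders lose, so their payoff is 0.

Payoffs: Zara $0, Priya $30, Omar $0, Carol $0.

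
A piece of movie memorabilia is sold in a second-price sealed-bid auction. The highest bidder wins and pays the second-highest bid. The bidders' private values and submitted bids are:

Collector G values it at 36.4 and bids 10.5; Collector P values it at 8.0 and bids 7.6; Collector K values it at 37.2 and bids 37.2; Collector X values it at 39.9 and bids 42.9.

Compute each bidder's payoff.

Collector G 0.0, Collector P 0.0, Collector K 0.0, Collector X 2.7.

Sorted high to low: Collector X 42.9, then Collector K 37.2, then Collector G 10.5, then Collector P 7.6.
Collector X has the top bid and wins; the price is the second-highest bid, 37.2.
Collector X's payoff = 39.9 − 37.2 = 2.7. All other bidders lose, so their payoff is 0.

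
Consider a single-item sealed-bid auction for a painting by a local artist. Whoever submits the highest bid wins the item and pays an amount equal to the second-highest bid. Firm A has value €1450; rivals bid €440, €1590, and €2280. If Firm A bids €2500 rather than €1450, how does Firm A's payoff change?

The highest competing bid is €2280.
Bidding truthfully at €1450: the top bid is €2280 (a rival), so Firm A loses. Payoff = €0.
Bidding €2500: Firm A has the top bid, wins, and pays the second-highest bid €2280. Payoff = €1450 − €2280 = -€830.
Change = -€830 − €0 = -€830.
Deviating from a truthful bid can only lose payoff in a second-price auction — never gain.

Change in payoff: -€830.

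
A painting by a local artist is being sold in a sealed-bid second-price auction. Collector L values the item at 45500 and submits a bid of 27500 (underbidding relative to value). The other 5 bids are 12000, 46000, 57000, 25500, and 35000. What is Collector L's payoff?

Highest competing bid: 57000.
Collector L's bid 27500 is not the highest, so Collector L loses, pays nothing, and earns zero payoff.

Collector L's payoff: 0.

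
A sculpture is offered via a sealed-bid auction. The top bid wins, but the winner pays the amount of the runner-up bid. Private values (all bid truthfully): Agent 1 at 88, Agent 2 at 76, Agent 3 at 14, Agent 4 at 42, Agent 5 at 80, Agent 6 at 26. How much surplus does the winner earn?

Surplus = 8.

Bids in descending order: Agent 1 88 > Agent 5 80 > Agent 2 76 > Agent 4 42 > Agent 6 26 > Agent 3 14.
Agent 1 wins with the top bid and pays the second-highest, 80.
Surplus = 88 − 80 = 8.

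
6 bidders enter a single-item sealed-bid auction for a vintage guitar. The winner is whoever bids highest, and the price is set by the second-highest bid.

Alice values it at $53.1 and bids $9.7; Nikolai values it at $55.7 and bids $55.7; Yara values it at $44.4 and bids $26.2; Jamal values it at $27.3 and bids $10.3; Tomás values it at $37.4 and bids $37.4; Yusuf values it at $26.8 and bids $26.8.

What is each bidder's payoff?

Sorted high to low: Nikolai $55.7; Tomás $37.4; Yusuf $26.8; Yara $26.2; Jamal $10.3; Alice $9.7.
Nikolai has the top bid and wins; the price is the second-highest bid, $37.4.
Nikolai's payoff = $55.7 − $37.4 = $18.3. All other bidders lose, so their payoff is 0.

Alice $0.0, Nikolai $18.3, Yara $0.0, Jamal $0.0, Tomás $0.0, Yusuf $0.0.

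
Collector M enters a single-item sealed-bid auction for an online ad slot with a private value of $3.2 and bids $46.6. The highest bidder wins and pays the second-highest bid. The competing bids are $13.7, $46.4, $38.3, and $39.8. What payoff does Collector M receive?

Payoff = -$43.2.

Highest competing bid: $46.4.
Collector M's bid $46.6 is the highest overall, so Collector M wins and pays the second-highest bid, $46.4.
Payoff = value − price = $3.2 − $46.4 = -$43.2.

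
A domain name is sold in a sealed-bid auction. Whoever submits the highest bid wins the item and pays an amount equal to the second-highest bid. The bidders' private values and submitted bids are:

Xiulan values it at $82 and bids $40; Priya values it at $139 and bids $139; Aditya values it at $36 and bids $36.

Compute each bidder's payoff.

Ranking the bids: Priya $139 > Xiulan $40 > Aditya $36.
Priya has the top bid and wins; the price is the second-highest bid, $40.
Priya's payoff = $139 − $40 = $99. All other bidders lose, so their payoff is 0.

Payoffs: Xiulan $0, Priya $99, Aditya $0.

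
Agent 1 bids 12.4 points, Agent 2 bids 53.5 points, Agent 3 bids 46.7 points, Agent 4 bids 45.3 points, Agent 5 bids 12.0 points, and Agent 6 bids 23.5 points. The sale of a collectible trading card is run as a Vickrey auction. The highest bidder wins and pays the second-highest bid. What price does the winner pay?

Ranking the bids: Agent 2 53.5 points > Agent 3 46.7 points > Agent 4 45.3 points > Agent 6 23.5 points > Agent 1 12.4 points > Agent 5 12.0 points.
Agent 2 has the highest bid, so Agent 2 wins.
The second-highest bid is 46.7 points, so that is what Agent 2 pays.

Price paid: 46.7 points.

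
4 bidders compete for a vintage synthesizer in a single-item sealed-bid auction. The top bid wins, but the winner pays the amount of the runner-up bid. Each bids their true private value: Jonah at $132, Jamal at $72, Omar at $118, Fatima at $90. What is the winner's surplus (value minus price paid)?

Bids in descending order: Jonah $132; Omar $118; Fatima $90; Jamal $72.
Jonah wins with the top bid and pays the second-highest, $118.
Surplus = $132 − $118 = $14.

Winner's surplus: $14.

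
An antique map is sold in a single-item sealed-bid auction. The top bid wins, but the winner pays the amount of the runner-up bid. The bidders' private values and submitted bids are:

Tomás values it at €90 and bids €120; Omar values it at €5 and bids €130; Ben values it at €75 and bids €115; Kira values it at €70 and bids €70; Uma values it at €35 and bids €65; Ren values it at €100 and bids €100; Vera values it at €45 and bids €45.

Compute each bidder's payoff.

Bids in descending order: Omar €130; Tomás €120; Ben €115; Ren €100; Kira €70; Uma €65; Vera €45.
Omar has the top bid and wins; the price is the second-highest bid, €120.
Omar's payoff = €5 − €120 = -€115. All other bidders lose, so their payoff is 0.

Payoffs: Tomás €0, Omar -€115, Ben €0, Kira €0, Uma €0, Ren €0, Vera €0.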